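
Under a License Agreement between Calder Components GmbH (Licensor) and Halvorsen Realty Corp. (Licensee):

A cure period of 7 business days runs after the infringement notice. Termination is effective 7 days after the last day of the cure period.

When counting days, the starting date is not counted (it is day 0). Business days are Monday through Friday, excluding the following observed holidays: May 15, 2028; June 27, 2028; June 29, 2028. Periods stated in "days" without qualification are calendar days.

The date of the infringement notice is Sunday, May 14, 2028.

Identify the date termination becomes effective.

May 31, 2028

The last day of the cure period: 7 business days after Sunday, May 14, 2028, skipping weekends and the listed holiday on May 15 — May 16, May 17, May 18, May 19, May 22, May 23, May 24 — lands on Wednesday, May 24, 2028.
The date termination becomes effective: 7 calendar days after May 24, 2028 is May 31, 2028.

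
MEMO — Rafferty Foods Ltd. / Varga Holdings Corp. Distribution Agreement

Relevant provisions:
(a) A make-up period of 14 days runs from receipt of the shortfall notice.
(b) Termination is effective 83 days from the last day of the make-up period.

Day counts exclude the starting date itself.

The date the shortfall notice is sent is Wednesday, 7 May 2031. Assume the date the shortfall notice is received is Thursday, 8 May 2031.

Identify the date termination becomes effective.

The last day of the make-up period: 14 calendar days after 8 May 2031 is 22 May 2031.
The date termination becomes effective: 83 calendar days after 22 May 2031 is 13 August 2031.

13 August 2031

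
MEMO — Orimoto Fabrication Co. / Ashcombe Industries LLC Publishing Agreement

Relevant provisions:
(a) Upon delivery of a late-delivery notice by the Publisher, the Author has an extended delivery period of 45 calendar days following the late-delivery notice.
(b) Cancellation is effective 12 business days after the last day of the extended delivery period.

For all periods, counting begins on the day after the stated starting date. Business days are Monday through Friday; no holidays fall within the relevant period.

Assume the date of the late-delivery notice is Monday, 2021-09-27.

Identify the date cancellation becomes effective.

The last day of the extended delivery period: 2021-09-27 + 45 days = 2021-11-11.
The date cancellation becomes effective: 12 business days after Thursday, 2021-11-11, skipping weekends — Nov 12, Nov 15, Nov 16, Nov 17, …, Nov 25, Nov 26, Nov 29 — lands on Monday, 2021-11-29.

2021-11-29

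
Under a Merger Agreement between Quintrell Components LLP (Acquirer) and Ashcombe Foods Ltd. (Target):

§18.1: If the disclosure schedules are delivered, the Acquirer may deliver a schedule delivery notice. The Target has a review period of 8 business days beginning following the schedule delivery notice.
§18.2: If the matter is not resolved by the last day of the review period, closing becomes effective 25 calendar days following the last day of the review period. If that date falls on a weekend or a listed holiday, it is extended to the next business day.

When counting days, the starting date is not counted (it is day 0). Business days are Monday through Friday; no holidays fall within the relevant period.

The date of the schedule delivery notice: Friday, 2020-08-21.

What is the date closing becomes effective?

From Friday, 2020-08-21, 8 business days (Aug 24, Aug 25, Aug 26, Aug 27, Aug 28, Aug 31, Sep 1, Sep 2, skipping weekends) brings us to Wednesday, 2020-09-02, which is the last day of the review period.
The date closing becomes effective: 2020-09-02 + 25 days = 2020-09-27. That falls on a Sunday, so it rolls to the next business day, Monday, 2020-09-28.

2020-09-28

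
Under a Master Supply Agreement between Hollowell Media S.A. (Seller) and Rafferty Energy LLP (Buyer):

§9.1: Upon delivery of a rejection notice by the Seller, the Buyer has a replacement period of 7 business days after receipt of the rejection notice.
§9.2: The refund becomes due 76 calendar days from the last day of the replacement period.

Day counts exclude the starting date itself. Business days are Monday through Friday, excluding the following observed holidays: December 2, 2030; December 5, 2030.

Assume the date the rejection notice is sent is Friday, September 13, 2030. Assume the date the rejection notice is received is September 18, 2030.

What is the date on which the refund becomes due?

From Wednesday, September 18, 2030, 7 business days (Sep 19, Sep 20, Sep 23, Sep 24, Sep 25, Sep 26, Sep 27, skipping weekends) brings us to Friday, September 27, 2030, which is the last day of the replacement period.
The date on which the refund becomes due: 76 calendar days after September 27, 2030 is December 12, 2030.

December 12, 2030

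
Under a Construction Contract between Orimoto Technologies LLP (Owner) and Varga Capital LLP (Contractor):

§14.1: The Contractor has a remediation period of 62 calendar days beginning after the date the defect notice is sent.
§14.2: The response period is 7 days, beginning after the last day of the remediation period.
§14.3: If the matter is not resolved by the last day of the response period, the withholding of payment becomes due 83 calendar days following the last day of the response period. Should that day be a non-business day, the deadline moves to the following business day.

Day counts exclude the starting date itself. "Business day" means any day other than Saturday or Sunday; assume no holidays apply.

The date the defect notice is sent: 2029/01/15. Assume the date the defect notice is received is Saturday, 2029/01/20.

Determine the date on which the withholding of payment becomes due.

2029/06/18

Adding 62 calendar days to 2029/01/15 gives 2029/03/18, which is the last day of the remediation period.
Adding 7 calendar days to 2029/03/18 gives 2029/03/25, which is the last day of the response period.
The date on which the withholding of payment becomes due: 83 calendar days after 2029/03/25 is 2029/06/16. That falls on a Saturday, so it rolls to the next business day, Monday, 2029/06/18.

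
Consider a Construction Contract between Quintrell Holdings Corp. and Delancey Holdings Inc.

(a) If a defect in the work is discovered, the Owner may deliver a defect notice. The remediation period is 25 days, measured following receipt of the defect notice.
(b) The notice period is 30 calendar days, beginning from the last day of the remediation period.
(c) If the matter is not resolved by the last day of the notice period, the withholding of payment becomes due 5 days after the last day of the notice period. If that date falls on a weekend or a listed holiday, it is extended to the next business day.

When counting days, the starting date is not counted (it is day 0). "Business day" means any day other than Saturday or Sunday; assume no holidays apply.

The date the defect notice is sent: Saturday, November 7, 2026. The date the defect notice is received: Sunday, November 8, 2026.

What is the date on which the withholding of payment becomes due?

Adding 25 calendar days to November 8, 2026 gives December 3, 2026, which is the last day of the remediation period.
The last day of the notice period: December 3, 2026 + 30 days = January 2, 2027.
Adding 5 calendar days to January 2, 2027 gives January 7, 2027, which is the date on which the withholding of payment becomes due. January 7, 2027 is a Thursday, so no roll-forward applies.

January 7, 2027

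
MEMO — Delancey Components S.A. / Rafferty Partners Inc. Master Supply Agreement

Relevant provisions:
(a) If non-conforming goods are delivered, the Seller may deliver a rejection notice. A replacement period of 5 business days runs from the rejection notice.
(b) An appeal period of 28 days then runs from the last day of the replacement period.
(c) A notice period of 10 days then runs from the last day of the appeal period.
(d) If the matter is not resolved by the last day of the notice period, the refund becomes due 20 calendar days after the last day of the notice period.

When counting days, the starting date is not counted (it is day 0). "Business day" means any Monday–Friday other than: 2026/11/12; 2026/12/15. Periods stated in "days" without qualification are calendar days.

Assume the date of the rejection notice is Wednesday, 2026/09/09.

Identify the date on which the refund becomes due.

2026/11/13

From Wednesday, 2026/09/09, 5 business days (Sep 10, Sep 11, Sep 14, Sep 15, Sep 16, skipping weekends) brings us to Wednesday, 2026/09/16, which is the last day of the replacement period.
The last day of the appeal period: 2026/09/16 + 28 days = 2026/10/14.
Adding 10 calendar days to 2026/10/14 gives 2026/10/24, which is the last day of the notice period.
Adding 20 calendar days to 2026/10/24 gives 2026/11/13, which is the date on which the refund becomes due.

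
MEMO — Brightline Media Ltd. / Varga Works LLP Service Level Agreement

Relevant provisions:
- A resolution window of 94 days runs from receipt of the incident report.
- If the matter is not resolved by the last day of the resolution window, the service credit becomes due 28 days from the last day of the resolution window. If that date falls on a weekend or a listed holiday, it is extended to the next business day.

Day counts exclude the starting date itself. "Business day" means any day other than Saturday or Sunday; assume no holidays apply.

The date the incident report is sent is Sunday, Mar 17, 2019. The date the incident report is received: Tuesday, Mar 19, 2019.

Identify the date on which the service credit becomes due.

Jul 19, 2019

The last day of the resolution window: Mar 19, 2019 + 94 days = Jun 21, 2019.
Adding 28 calendar days to Jun 21, 2019 gives Jul 19, 2019, which is the date on which the service credit becomes due. Jul 19, 2019 is a Friday, so no roll-forward applies.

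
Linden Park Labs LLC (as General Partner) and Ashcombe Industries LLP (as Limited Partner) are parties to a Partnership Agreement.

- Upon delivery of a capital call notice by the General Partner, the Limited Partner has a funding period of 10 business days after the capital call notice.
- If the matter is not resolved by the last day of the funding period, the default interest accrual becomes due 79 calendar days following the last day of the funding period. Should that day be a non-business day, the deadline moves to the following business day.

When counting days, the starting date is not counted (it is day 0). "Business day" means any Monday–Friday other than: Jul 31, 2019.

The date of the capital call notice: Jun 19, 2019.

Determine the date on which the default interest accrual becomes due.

From Wednesday, Jun 19, 2019, 10 business days (Jun 20, Jun 21, Jun 24, Jun 25, Jun 26, Jun 27, Jun 28, Jul 1, Jul 2, Jul 3, skipping weekends) brings us to Wednesday, Jul 3, 2019, which is the last day of the funding period.
The date on which the default interest accrual becomes due: 79 calendar days after Jul 3, 2019 is Sep 20, 2019. Sep 20, 2019 is a Friday and is not a listed holiday, so no roll-forward applies.

Sep 20, 2019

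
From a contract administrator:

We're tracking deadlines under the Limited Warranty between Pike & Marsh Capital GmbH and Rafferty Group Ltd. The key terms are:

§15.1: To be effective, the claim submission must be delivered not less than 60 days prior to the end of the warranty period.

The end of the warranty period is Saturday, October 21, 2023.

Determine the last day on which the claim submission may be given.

August 22, 2023

Counting back 60 calendar days from October 21, 2023 gives August 22, 2023.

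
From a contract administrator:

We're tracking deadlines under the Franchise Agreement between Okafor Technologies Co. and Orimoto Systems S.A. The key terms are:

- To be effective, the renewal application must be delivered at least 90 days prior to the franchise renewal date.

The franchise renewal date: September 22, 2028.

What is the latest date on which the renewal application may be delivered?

June 24, 2028

Counting back 90 calendar days from September 22, 2028 gives June 24, 2028.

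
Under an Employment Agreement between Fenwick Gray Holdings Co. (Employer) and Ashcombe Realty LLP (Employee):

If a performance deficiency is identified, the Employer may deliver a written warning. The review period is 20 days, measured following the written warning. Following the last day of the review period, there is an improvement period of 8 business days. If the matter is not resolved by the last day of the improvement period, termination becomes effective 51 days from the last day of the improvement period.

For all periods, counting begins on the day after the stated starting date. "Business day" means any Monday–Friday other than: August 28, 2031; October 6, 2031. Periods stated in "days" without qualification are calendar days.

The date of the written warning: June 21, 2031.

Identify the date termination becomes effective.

September 12, 2031

The last day of the review period: 20 calendar days after June 21, 2031 is July 11, 2031.
The last day of the improvement period: 8 business days after Friday, July 11, 2031, skipping weekends — Jul 14, Jul 15, Jul 16, Jul 17, Jul 18, Jul 21, Jul 22, Jul 23 — lands on Wednesday, July 23, 2031.
Adding 51 calendar days to July 23, 2031 gives September 12, 2031, which is the date termination becomes effective.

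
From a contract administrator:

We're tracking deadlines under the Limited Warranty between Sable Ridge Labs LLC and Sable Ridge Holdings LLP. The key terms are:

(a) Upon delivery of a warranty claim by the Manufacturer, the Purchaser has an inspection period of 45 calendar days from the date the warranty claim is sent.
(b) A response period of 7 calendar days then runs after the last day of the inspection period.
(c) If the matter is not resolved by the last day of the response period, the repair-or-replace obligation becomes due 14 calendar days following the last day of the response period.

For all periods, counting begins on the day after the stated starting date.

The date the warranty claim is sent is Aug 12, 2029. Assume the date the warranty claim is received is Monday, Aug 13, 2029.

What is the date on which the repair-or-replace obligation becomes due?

Oct 17, 2029

Adding 45 calendar days to Aug 12, 2029 gives Sep 26, 2029, which is the last day of the inspection period.
Adding 7 calendar days to Sep 26, 2029 gives Oct 3, 2029, which is the last day of the response period.
The date on which the repair-or-replace obligation becomes due: 14 calendar days after Oct 3, 2029 is Oct 17, 2029.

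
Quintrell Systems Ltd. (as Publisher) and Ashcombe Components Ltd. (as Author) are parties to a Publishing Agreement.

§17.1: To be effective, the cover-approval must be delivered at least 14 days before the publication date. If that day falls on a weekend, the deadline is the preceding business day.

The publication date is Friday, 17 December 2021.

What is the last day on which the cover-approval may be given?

3 December 2021

17 December 2021 minus 14 days is 3 December 2021. That is a Friday, so no adjustment is needed.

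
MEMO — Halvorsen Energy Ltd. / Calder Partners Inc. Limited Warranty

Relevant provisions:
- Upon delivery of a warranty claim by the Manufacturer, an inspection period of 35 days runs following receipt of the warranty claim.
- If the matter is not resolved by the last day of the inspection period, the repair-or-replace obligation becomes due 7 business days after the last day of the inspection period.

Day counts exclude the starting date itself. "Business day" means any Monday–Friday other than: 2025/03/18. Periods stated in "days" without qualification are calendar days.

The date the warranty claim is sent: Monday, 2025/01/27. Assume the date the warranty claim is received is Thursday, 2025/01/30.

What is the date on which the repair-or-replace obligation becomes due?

2025/03/17

The last day of the inspection period: 35 calendar days after 2025/01/30 is 2025/03/06.
From Thursday, 2025/03/06, 7 business days (Mar 7, Mar 10, Mar 11, Mar 12, Mar 13, Mar 14, Mar 17, skipping weekends) brings us to Monday, 2025/03/17, which is the date on which the repair-or-replace obligation becomes due.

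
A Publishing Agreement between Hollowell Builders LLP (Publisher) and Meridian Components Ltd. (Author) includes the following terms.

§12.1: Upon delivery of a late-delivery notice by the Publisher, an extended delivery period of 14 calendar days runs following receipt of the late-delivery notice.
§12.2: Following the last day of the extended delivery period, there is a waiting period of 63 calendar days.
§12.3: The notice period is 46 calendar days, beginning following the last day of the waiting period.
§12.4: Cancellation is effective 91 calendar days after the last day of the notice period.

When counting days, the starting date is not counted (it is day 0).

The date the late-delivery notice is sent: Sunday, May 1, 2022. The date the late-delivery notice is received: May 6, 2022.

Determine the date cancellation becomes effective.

Dec 6, 2022

The last day of the extended delivery period: 14 calendar days after May 6, 2022 is May 20, 2022.
The last day of the waiting period: 63 calendar days after May 20, 2022 is Jul 22, 2022.
The last day of the notice period: 46 calendar days after Jul 22, 2022 is Sep 6, 2022.
The date cancellation becomes effective: Sep 6, 2022 + 91 days = Dec 6, 2022.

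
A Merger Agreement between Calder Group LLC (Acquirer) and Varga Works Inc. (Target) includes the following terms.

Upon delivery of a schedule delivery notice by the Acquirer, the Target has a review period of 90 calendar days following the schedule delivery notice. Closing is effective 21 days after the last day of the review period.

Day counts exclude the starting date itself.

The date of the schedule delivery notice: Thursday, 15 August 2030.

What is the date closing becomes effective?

4 December 2030

Adding 90 calendar days to 15 August 2030 gives 13 November 2030, which is the last day of the review period.
The date closing becomes effective: 13 November 2030 + 21 days = 4 December 2030.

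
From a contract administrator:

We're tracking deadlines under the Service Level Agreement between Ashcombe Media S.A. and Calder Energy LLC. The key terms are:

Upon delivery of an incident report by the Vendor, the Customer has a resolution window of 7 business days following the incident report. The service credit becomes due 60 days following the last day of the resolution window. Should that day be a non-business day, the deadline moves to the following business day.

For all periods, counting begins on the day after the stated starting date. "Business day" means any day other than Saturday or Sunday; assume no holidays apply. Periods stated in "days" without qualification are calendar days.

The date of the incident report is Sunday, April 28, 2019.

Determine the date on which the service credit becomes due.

July 8, 2019

The last day of the resolution window: counting 7 business days from Sunday, April 28, 2019 (Apr 29, Apr 30, May 1, May 2, May 3, May 6, May 7, skipping weekends) reaches Tuesday, May 7, 2019.
The date on which the service credit becomes due: 60 calendar days after May 7, 2019 is July 6, 2019. That falls on a Saturday, so it rolls to the next business day, Monday, July 8, 2019.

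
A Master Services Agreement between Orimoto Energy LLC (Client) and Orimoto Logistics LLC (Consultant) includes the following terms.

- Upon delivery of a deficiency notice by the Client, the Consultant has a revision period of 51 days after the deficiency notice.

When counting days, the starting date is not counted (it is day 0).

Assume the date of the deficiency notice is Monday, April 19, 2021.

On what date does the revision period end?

The last day of the revision period: 51 calendar days after April 19, 2021 is June 9, 2021.

June 9, 2021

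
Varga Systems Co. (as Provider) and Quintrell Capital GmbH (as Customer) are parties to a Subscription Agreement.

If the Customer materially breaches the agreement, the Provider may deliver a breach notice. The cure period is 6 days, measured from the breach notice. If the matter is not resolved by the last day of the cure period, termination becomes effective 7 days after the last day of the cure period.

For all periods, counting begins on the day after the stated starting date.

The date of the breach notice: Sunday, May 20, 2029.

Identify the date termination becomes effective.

Jun 2, 2029

The last day of the cure period: May 20, 2029 + 6 days = May 26, 2029.
The date termination becomes effective: May 26, 2029 + 7 days = Jun 2, 2029.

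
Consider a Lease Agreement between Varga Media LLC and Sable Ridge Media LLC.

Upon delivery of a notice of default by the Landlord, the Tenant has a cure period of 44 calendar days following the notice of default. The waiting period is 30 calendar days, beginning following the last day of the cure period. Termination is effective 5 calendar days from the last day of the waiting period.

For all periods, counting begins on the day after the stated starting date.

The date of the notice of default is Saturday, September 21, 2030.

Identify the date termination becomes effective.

December 9, 2030

Adding 44 calendar days to September 21, 2030 gives November 4, 2030, which is the last day of the cure period.
The last day of the waiting period: 30 calendar days after November 4, 2030 is December 4, 2030.
The date termination becomes effective: 5 calendar days after December 4, 2030 is December 9, 2030.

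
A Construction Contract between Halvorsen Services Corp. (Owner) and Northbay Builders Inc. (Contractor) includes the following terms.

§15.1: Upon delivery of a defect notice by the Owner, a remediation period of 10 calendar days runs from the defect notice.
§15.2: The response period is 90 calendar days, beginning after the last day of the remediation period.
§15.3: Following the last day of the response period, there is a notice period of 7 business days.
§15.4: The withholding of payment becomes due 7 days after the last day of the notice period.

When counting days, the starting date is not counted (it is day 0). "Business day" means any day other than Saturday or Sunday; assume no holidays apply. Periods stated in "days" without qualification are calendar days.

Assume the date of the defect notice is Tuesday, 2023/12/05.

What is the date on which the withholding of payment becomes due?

The last day of the remediation period: 10 calendar days after 2023/12/05 is 2023/12/15.
The last day of the response period: 90 calendar days after 2023/12/15 is 2024/03/14.
The last day of the notice period: 7 business days after Thursday, 2024/03/14, skipping weekends — Mar 15, Mar 18, Mar 19, Mar 20, Mar 21, Mar 22, Mar 25 — lands on Monday, 2024/03/25.
The date on which the withholding of payment becomes due: 2024/03/25 + 7 days = 2024/04/01.

2024/04/01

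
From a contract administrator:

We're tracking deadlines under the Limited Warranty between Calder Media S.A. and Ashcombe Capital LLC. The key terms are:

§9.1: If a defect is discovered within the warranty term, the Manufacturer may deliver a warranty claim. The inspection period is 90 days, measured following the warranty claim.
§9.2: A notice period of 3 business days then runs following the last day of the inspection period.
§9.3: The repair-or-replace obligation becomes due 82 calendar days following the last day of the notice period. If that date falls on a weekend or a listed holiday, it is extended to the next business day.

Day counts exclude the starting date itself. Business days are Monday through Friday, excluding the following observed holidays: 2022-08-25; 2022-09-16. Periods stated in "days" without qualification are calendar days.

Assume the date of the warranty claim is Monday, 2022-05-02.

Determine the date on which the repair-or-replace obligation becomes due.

The last day of the inspection period: 2022-05-02 + 90 days = 2022-07-31.
The last day of the notice period: 3 business days after Sunday, 2022-07-31, skipping weekends — Aug 1, Aug 2, Aug 3 — lands on Wednesday, 2022-08-03.
The date on which the repair-or-replace obligation becomes due: 2022-08-03 + 82 days = 2022-10-24. 2022-10-24 is a Monday and is not a listed holiday, so no roll-forward applies.

2022-10-24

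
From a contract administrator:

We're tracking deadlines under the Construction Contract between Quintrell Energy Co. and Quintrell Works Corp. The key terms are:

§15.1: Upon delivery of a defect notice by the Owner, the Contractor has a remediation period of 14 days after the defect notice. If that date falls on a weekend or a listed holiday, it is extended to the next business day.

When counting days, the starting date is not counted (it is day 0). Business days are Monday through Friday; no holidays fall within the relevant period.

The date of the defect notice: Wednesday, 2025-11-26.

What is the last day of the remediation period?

Adding 14 calendar days to 2025-11-26 gives 2025-12-10, which is the last day of the remediation period. 2025-12-10 is a Wednesday, so no roll-forward applies.

2025-12-10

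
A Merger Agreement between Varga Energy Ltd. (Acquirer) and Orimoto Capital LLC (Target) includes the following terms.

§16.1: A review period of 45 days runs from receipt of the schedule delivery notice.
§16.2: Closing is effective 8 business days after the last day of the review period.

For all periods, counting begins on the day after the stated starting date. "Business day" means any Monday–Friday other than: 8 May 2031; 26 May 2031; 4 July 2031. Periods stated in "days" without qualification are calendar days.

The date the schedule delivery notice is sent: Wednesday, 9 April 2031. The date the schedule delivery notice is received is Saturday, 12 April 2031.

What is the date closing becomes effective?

6 June 2031

The last day of the review period: 45 calendar days after 12 April 2031 is 27 May 2031.
The date closing becomes effective: counting 8 business days from Tuesday, 27 May 2031 (May 28, May 29, May 30, Jun 2, Jun 3, Jun 4, Jun 5, Jun 6, skipping weekends) reaches Friday, 6 June 2031.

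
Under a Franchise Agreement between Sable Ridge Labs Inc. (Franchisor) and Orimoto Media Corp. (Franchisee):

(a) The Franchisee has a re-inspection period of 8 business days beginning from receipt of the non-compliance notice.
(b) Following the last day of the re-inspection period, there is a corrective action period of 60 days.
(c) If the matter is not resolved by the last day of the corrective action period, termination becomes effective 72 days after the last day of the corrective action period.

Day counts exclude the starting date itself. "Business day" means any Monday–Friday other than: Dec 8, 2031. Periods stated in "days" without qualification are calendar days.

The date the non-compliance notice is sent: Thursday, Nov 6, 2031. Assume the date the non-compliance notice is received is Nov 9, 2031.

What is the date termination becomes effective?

Mar 30, 2032

The last day of the re-inspection period: counting 8 business days from Sunday, Nov 9, 2031 (Nov 10, Nov 11, Nov 12, Nov 13, Nov 14, Nov 17, Nov 18, Nov 19, skipping weekends) reaches Wednesday, Nov 19, 2031.
Adding 60 calendar days to Nov 19, 2031 gives Jan 18, 2032, which is the last day of the corrective action period.
The date termination becomes effective: Jan 18, 2032 + 72 days = Mar 30, 2032.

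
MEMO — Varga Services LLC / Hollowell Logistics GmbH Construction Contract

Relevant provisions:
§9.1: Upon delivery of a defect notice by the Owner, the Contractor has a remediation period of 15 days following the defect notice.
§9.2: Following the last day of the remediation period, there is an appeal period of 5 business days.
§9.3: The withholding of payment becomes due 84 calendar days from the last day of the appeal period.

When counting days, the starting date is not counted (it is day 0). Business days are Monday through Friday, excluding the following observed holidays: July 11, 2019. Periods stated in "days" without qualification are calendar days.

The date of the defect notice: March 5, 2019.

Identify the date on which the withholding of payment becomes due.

June 19, 2019

Adding 15 calendar days to March 5, 2019 gives March 20, 2019, which is the last day of the remediation period.
The last day of the appeal period: counting 5 business days from Wednesday, March 20, 2019 (Mar 21, Mar 22, Mar 25, Mar 26, Mar 27, skipping weekends) reaches Wednesday, March 27, 2019.
Adding 84 calendar days to March 27, 2019 gives June 19, 2019, which is the date on which the withholding of payment becomes due.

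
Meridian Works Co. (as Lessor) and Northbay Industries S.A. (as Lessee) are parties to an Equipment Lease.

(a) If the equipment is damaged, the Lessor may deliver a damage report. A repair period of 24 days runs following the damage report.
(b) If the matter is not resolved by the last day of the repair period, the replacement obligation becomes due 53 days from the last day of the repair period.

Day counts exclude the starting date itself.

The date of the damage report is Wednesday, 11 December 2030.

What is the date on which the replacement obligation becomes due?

26 February 2031

The last day of the repair period: 11 December 2030 + 24 days = 4 January 2031.
The date on which the replacement obligation becomes due: 53 calendar days after 4 January 2031 is 26 February 2031.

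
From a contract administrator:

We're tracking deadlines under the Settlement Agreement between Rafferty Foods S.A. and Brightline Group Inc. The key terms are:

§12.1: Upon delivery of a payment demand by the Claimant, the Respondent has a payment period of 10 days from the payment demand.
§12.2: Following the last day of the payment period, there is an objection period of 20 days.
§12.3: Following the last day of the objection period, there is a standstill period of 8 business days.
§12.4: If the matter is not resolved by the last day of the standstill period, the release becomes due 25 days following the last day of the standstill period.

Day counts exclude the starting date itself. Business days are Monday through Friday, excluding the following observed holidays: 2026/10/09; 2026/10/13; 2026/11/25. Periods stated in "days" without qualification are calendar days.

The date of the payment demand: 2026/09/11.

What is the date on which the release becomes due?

Adding 10 calendar days to 2026/09/11 gives 2026/09/21, which is the last day of the payment period.
The last day of the objection period: 20 calendar days after 2026/09/21 is 2026/10/11.
The last day of the standstill period: counting 8 business days from Sunday, 2026/10/11 (Oct 12, Oct 14, Oct 15, Oct 16, Oct 19, Oct 20, Oct 21, Oct 22, skipping weekends and the listed holiday on Oct 13) reaches Thursday, 2026/10/22.
The date on which the release becomes due: 25 calendar days after 2026/10/22 is 2026/11/16.

2026/11/16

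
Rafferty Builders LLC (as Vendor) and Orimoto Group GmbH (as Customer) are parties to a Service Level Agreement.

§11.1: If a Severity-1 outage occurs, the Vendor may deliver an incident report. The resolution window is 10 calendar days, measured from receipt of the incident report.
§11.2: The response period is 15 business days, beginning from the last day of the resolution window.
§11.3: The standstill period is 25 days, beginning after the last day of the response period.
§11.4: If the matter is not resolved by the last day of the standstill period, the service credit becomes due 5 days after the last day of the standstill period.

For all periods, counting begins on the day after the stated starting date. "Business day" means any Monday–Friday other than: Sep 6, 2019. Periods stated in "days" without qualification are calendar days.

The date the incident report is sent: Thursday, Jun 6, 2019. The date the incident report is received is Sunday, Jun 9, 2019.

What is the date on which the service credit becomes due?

Aug 9, 2019

Adding 10 calendar days to Jun 9, 2019 gives Jun 19, 2019, which is the last day of the resolution window.
The last day of the response period: counting 15 business days from Wednesday, Jun 19, 2019 (Jun 20, Jun 21, Jun 24, Jun 25, …, Jul 8, Jul 9, Jul 10, skipping weekends) reaches Wednesday, Jul 10, 2019.
The last day of the standstill period: 25 calendar days after Jul 10, 2019 is Aug 4, 2019.
The date on which the service credit becomes due: 5 calendar days after Aug 4, 2019 is Aug 9, 2019.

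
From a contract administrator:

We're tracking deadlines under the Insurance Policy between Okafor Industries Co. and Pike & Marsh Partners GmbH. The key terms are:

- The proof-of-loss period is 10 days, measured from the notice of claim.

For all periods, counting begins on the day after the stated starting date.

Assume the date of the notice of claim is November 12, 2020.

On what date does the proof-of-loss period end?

November 22, 2020

The last day of the proof-of-loss period: 10 calendar days after November 12, 2020 is November 22, 2020.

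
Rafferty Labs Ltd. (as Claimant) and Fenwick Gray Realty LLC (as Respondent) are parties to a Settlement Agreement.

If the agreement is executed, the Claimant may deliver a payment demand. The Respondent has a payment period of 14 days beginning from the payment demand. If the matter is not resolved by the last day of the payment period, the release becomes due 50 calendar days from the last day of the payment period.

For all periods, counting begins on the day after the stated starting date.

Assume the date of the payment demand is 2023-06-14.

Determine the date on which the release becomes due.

2023-08-17

The last day of the payment period: 2023-06-14 + 14 days = 2023-06-28.
The date on which the release becomes due: 50 calendar days after 2023-06-28 is 2023-08-17.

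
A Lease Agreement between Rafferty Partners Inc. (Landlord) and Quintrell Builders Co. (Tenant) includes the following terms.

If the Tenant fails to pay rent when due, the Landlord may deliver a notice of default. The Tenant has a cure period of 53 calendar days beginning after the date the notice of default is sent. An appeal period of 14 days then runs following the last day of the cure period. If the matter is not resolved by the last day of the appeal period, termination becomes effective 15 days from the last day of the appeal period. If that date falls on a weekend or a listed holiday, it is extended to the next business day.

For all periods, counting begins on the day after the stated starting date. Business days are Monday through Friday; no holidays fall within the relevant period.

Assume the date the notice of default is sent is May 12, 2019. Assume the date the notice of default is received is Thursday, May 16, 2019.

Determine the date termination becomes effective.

The last day of the cure period: 53 calendar days after May 12, 2019 is Jul 4, 2019.
The last day of the appeal period: Jul 4, 2019 + 14 days = Jul 18, 2019.
The date termination becomes effective: Jul 18, 2019 + 15 days = Aug 2, 2019. Aug 2, 2019 is a Friday, so no roll-forward applies.

Aug 2, 2019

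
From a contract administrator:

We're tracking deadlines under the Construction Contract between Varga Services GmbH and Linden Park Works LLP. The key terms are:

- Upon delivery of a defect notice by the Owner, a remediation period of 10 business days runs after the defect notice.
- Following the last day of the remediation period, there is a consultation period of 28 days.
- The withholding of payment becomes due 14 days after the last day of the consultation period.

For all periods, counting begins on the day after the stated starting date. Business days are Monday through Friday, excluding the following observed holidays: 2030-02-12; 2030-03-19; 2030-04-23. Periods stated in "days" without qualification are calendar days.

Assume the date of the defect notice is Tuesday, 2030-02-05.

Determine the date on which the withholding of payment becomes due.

2030-04-03

The last day of the remediation period: counting 10 business days from Tuesday, 2030-02-05 (Feb 6, Feb 7, Feb 8, Feb 11, Feb 13, Feb 14, Feb 15, Feb 18, Feb 19, Feb 20, skipping weekends and the listed holiday on Feb 12) reaches Wednesday, 2030-02-20.
Adding 28 calendar days to 2030-02-20 gives 2030-03-20, which is the last day of the consultation period.
The date on which the withholding of payment becomes due: 2030-03-20 + 14 days = 2030-04-03.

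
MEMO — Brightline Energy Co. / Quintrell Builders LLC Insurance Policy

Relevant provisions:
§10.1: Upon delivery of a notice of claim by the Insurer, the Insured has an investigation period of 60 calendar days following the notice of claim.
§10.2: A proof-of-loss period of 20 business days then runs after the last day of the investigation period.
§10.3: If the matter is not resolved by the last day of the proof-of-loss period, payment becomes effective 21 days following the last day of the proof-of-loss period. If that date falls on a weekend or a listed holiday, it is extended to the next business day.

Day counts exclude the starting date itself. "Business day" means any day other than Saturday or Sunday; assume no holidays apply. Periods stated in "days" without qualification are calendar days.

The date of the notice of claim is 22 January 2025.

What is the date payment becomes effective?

The last day of the investigation period: 22 January 2025 + 60 days = 23 March 2025.
The last day of the proof-of-loss period: 20 business days after Sunday, 23 March 2025, skipping weekends — Mar 24, Mar 25, Mar 26, Mar 27, …, Apr 16, Apr 17, Apr 18 — lands on Friday, 18 April 2025.
Adding 21 calendar days to 18 April 2025 gives 9 May 2025, which is the date payment becomes effective. 9 May 2025 is a Friday, so no roll-forward applies.

9 May 2025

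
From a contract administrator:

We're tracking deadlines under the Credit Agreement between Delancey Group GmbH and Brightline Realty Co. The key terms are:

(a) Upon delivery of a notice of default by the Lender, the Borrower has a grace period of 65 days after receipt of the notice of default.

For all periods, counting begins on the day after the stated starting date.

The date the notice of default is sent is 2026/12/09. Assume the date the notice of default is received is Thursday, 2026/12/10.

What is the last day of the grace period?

2027/02/13

The last day of the grace period: 2026/12/10 + 65 days = 2027/02/13.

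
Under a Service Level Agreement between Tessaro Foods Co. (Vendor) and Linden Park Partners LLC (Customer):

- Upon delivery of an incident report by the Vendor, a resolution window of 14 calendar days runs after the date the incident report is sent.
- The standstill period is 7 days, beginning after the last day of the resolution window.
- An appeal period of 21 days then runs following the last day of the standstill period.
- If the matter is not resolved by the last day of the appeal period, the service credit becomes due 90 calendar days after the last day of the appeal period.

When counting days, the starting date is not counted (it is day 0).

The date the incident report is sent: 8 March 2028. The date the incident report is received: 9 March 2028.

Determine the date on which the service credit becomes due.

The last day of the resolution window: 14 calendar days after 8 March 2028 is 22 March 2028.
The last day of the standstill period: 7 calendar days after 22 March 2028 is 29 March 2028.
The last day of the appeal period: 29 March 2028 + 21 days = 19 April 2028.
The date on which the service credit becomes due: 19 April 2028 + 90 days = 18 July 2028.

18 July 2028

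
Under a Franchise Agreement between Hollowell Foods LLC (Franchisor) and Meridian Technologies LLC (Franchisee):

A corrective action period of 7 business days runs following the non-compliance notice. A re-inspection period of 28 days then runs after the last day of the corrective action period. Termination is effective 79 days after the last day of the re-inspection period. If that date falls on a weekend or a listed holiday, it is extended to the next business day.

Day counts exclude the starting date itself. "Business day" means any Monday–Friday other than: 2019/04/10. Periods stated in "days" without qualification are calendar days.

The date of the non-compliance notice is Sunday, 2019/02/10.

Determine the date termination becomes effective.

2019/06/06

From Sunday, 2019/02/10, 7 business days (Feb 11, Feb 12, Feb 13, Feb 14, Feb 15, Feb 18, Feb 19, skipping weekends) brings us to Tuesday, 2019/02/19, which is the last day of the corrective action period.
The last day of the re-inspection period: 28 calendar days after 2019/02/19 is 2019/03/19.
Adding 79 calendar days to 2019/03/19 gives 2019/06/06, which is the date termination becomes effective. 2019/06/06 is a Thursday and is not a listed holiday, so no roll-forward applies.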